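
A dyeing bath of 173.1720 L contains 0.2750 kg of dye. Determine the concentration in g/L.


Formula: Conc = dye_mass(kg) / volume(L) * 1000
Substituting: Conc = 0.2750 / 173.1720 * 1000
Result: 1.5880 g/L


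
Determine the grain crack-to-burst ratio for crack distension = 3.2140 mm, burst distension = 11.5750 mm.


Formula: Ratio = crack / burst
Substituting: Ratio = 3.2140 / 11.5750
Result: 0.2777


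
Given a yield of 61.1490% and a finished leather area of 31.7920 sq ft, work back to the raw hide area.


Formula: raw = finished * 100 / yield
Substituting: raw = 31.7920 * 100 / 61.1490
Result: 51.9910 sq ft


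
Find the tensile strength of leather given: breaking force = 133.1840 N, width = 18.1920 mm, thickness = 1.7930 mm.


Formula: TS = force / (width * thickness)
Substituting: TS = 133.1840 / (18.1920 * 1.7930)
Result: 4.0831 N/mm^2


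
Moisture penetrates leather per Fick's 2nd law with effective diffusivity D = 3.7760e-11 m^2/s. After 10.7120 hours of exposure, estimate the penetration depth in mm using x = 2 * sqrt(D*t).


t = 10.7120 hr * 3600 = 38563.2000 s
D * t = 3.7760e-11 * 38563.2000 = 1.4561e-06
x = 2 * sqrt(D*t) = 2 * sqrt(1.4561e-06) = 0.00241342 m = 2.4134 mm


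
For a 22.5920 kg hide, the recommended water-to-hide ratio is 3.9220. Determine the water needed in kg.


Formula: Water = hide_weight * ratio
Substituting: Water = 22.5920 * 3.9220
Result: 88.6058 kg


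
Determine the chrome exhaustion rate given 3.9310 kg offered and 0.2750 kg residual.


Formula: Uptake = (offered - residual) / offered * 100
Substituting: Uptake = (3.9310 - 0.2750) / 3.9310 * 100
Result: 93.0043 %


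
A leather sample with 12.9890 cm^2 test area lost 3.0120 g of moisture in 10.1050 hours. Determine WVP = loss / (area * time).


Formula: WVP = loss / (area * time)
Substituting: WVP = 3.0120 / (12.9890 * 10.1050)
Result: 0.0229479 g/(cm^2*hr)


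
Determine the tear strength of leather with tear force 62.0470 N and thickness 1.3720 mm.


Formula: Tear strength = force / thickness
Substituting: Tear strength = 62.0470 / 1.3720
Result: 45.2238 N/mm


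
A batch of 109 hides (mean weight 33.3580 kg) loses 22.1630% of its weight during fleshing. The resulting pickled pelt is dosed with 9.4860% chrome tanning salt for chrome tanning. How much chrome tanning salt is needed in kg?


Total_raw = N * avg_wt = 109 * 33.3580 = 3636.0220 kg
Substrate = Total_raw * (1 - loss/100) = 3636.0220 * (1 - 22.1630/100) = 2830.1704 kg
Chrome = Substrate * pct / 100 = 2830.1704 * 9.4860 / 100 = 268.4700 kg


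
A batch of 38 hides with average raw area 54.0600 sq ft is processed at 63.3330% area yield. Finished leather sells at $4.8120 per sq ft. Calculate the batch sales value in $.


Raw_total = N * avg_area = 38 * 54.0600 = 2054.2800 sq ft
Finished = Raw_total * yield / 100 = 2054.2800 * 63.3330 / 100 = 1301.0372 sq ft
Value = Finished * price = 1301.0372 * 4.8120 = 6260.5908 $


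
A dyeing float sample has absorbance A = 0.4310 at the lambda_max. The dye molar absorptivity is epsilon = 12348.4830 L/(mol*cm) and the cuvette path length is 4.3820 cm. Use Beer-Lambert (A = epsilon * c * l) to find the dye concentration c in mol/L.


Formula: c = A / (epsilon * l)
Substituting: c = 0.4310 / (12348.4830 * 4.3820)
Result: 7.9651e-06 mol/L


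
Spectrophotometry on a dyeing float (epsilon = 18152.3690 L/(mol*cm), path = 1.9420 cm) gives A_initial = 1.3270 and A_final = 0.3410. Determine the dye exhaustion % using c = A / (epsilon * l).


c_initial = A_i / (epsilon * l) = 1.3270 / (18152.3690 * 1.9420) = 3.7643e-05 mol/L
c_final = A_f / (epsilon * l) = 0.3410 / (18152.3690 * 1.9420) = 9.6732e-06 mol/L
Exhaustion = (c_initial - c_final) / c_initial * 100 = (3.7643e-05 - 9.6732e-06) / 3.7643e-05 * 100 = 74.3029 %


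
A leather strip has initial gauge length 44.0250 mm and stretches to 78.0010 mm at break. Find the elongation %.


Formula: Elongation = (Lf - L0) / L0 * 100
Substituting: Elongation = (78.0010 - 44.0250) / 44.0250 * 100
Result: 77.1743 %


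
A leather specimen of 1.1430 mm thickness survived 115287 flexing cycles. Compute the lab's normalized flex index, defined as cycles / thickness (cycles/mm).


Formula: Index = cycles / thickness
Substituting: Index = 115287 / 1.1430
Result: 100863.5171 cycles/mm


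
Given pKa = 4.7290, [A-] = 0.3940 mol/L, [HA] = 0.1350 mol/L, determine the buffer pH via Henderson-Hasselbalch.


ratio = [A-] / [HA] = 0.3940 / 0.1350 = 2.9185
log10(ratio) = 0.4652
pH = pKa + log10(ratio) = 4.7290 + 0.4652 = 5.1942


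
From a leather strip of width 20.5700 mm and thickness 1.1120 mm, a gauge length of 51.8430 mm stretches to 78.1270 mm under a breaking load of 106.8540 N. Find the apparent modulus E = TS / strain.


TS = F / (w * t) = 106.8540 / (20.5700 * 1.1120) = 4.6715 N/mm^2
strain = (Lf - L0) / L0 = (78.1270 - 51.8430) / 51.8430 = 0.5070
E = TS / strain = 4.6715 / 0.5070 = 9.2140 N/mm^2


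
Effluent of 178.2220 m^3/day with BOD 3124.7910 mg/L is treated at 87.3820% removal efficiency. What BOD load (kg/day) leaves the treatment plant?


Load_in = volume * conc / 1000 = 178.2220 * 3124.7910 / 1000 = 556.9065 kg/day
Removed = Load_in * eff / 100 = 556.9065 * 87.3820 / 100 = 486.6360 kg/day
Load_out = Load_in - Removed = 556.9065 - 486.6360 = 70.2705 kg/day


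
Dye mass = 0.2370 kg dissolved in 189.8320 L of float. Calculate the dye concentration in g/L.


Formula: Conc = dye_mass(kg) / volume(L) * 1000
Substituting: Conc = 0.2370 / 189.8320 * 1000
Result: 1.2485 g/L


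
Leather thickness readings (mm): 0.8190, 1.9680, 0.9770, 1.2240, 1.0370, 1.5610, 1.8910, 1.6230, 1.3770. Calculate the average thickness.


Formula: Average = sum / n
Substituting: Average = 12.4770 / 9
Result: 1.3863 mm


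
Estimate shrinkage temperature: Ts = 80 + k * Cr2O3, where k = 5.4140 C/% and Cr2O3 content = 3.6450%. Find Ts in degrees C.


Formula: Ts = 80 + k * Cr2O3
Substituting: Ts = 80 + 5.4140 * 3.6450
Result: 99.7340 C


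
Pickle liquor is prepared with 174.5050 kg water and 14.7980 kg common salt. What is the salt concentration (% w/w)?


Formula: Conc = salt / (water + salt) * 100
Substituting: Conc = 14.7980 / (174.5050 + 14.7980) * 100
Result: 7.8171 %


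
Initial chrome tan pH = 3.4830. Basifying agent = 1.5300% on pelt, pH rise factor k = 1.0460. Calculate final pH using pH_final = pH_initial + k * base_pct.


Formula: pH_final = pH_initial + k * base_pct
Substituting: pH_final = 3.4830 + 1.0460 * 1.5300
Result: 5.0834


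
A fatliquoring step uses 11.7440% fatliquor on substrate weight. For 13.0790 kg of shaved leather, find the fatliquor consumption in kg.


Formula: Fat = substrate * pct / 100
Substituting: Fat = 13.0790 * 11.7440 / 100
Result: 1.5360 kg


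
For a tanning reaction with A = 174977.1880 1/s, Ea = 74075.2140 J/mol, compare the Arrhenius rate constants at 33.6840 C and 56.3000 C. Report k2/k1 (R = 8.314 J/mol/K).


T1 = 33.6840 + 273.15 = 306.8340 K; T2 = 56.3000 + 273.15 = 329.4500 K
k1 = A * exp(-Ea/(R*T1)) = 174977.1880 * exp(-74075.2140/(8.314*306.8340)) = 4.2870e-08 1/s
k2 = A * exp(-Ea/(R*T2)) = 174977.1880 * exp(-74075.2140/(8.314*329.4500)) = 3.1467e-07 1/s
k2/k1 = 3.1467e-07 / 4.2870e-08 = 7.3402


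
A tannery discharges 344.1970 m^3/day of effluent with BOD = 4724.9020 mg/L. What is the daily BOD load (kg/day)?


Formula: BOD_load = volume * conc / 1000
Substituting: BOD_load = 344.1970 * 4724.9020 / 1000
Result: 1626.2971 kg/day


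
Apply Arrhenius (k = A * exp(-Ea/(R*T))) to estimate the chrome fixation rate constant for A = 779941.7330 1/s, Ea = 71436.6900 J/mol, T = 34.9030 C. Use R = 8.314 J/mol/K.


T_K = T_C + 273.15 = 34.9030 + 273.15 = 308.0530 K
exponent = -Ea / (R * T_K) = -71436.6900 / (8.314 * 308.0530) = -27.8924
k = A * exp(exponent) = 779941.7330 * exp(-27.8924) = 6.0055e-07 1/s


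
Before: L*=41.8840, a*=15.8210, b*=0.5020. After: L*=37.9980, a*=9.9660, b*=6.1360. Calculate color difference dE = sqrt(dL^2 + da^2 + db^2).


dL = -3.8860, da = -5.8550, db = 5.6340
dE = sqrt((-3.8860)^2 + (-5.8550)^2 + 5.6340^2) = 9.0069


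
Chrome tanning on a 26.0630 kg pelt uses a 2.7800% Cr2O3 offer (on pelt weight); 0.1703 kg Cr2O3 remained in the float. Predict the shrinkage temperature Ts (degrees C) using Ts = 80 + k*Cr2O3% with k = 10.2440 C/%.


Offered = pelt * offer_pct / 100 = 26.0630 * 2.7800 / 100 = 0.7246 kg
Uptake = offered - residual = 0.7246 - 0.1703 = 0.5543 kg
Cr2O3% on pelt = uptake / pelt * 100 = 0.5543 / 26.0630 * 100 = 2.1266 %
Ts = 80 + k * Cr2O3% = 80 + 10.2440 * 2.1266 = 101.7847 C


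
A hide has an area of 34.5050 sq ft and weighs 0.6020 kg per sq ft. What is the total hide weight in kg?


Formula: Weight = area * weight_per_sqft
Substituting: Weight = 34.5050 * 0.6020
Result: 20.7720 kg


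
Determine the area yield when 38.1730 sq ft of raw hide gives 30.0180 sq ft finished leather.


Formula: Yield = finished / raw * 100
Substituting: Yield = 30.0180 / 38.1730 * 100
Result: 78.6367 %


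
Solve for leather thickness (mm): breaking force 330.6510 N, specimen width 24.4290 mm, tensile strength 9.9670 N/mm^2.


Formula: t = F / (TS * w)
Substituting: t = 330.6510 / (9.9670 * 24.4290)
Result: 1.3580 mm


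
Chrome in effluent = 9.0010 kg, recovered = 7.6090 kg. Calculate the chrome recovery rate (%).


Formula: Recovery = recovered / input * 100
Substituting: Recovery = 7.6090 / 9.0010 * 100
Result: 84.5351 %


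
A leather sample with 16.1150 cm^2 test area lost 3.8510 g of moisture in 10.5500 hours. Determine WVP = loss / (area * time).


Formula: WVP = loss / (area * time)
Substituting: WVP = 3.8510 / (16.1150 * 10.5500)
Result: 0.0226512 g/(cm^2*hr)


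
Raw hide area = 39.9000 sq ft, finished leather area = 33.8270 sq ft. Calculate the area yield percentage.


Formula: Yield = finished / raw * 100
Substituting: Yield = 33.8270 / 39.9000 * 100
Result: 84.7794 %


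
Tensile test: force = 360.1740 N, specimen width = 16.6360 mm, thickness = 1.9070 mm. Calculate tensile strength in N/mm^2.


Formula: TS = force / (width * thickness)
Substituting: TS = 360.1740 / (16.6360 * 1.9070)
Result: 11.3531 N/mm^2


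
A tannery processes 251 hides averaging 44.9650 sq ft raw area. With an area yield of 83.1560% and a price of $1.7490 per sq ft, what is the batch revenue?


Raw_total = N * avg_area = 251 * 44.9650 = 11286.2150 sq ft
Finished = Raw_total * yield / 100 = 11286.2150 * 83.1560 / 100 = 9385.1649 sq ft
Value = Finished * price = 9385.1649 * 1.7490 = 16414.6535 $


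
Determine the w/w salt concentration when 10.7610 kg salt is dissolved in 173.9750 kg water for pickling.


Formula: Conc = salt / (water + salt) * 100
Substituting: Conc = 10.7610 / (173.9750 + 10.7610) * 100
Result: 5.8251 %


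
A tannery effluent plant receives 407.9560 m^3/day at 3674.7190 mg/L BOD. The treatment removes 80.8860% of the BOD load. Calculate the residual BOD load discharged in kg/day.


Load_in = volume * conc / 1000 = 407.9560 * 3674.7190 / 1000 = 1499.1237 kg/day
Removed = Load_in * eff / 100 = 1499.1237 * 80.8860 / 100 = 1212.5812 kg/day
Load_out = Load_in - Removed = 1499.1237 - 1212.5812 = 286.5425 kg/day


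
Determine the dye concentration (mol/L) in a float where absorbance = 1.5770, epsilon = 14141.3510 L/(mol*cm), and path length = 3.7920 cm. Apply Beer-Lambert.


Formula: c = A / (epsilon * l)
Substituting: c = 1.5770 / (14141.3510 * 3.7920)
Result: 2.9408e-05 mol/L


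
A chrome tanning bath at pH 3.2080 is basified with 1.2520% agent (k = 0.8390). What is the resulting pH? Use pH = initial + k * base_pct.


Formula: pH_final = pH_initial + k * base_pct
Substituting: pH_final = 3.2080 + 0.8390 * 1.2520
Result: 4.2584


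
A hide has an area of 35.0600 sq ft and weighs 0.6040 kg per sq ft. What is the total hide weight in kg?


Formula: Weight = area * weight_per_sqft
Substituting: Weight = 35.0600 * 0.6040
Result: 21.1762 kg


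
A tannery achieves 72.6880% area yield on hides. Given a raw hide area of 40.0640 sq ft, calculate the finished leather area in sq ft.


Formula: finished = raw * yield / 100
Substituting: finished = 40.0640 * 72.6880 / 100
Result: 29.1217 sq ft


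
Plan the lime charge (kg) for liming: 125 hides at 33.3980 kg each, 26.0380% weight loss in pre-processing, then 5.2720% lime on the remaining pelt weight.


Total_raw = N * avg_wt = 125 * 33.3980 = 4174.7500 kg
Substrate = Total_raw * (1 - loss/100) = 4174.7500 * (1 - 26.0380/100) = 3087.7286 kg
Lime = Substrate * pct / 100 = 3087.7286 * 5.2720 / 100 = 162.7851 kg


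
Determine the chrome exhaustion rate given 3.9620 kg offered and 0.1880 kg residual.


Formula: Uptake = (offered - residual) / offered * 100
Substituting: Uptake = (3.9620 - 0.1880) / 3.9620 * 100
Result: 95.2549 %


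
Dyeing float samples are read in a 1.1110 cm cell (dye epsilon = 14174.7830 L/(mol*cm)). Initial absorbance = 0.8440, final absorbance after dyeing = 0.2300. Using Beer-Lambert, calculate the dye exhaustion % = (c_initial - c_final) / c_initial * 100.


c_initial = A_i / (epsilon * l) = 0.8440 / (14174.7830 * 1.1110) = 5.3593e-05 mol/L
c_final = A_f / (epsilon * l) = 0.2300 / (14174.7830 * 1.1110) = 1.4605e-05 mol/L
Exhaustion = (c_initial - c_final) / c_initial * 100 = (5.3593e-05 - 1.4605e-05) / 5.3593e-05 * 100 = 72.7488 %


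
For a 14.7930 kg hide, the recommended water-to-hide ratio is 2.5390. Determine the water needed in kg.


Formula: Water = hide_weight * ratio
Substituting: Water = 14.7930 * 2.5390
Result: 37.5594 kg


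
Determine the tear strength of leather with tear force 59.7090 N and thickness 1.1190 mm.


Formula: Tear strength = force / thickness
Substituting: Tear strength = 59.7090 / 1.1190
Result: 53.3592 N/mm


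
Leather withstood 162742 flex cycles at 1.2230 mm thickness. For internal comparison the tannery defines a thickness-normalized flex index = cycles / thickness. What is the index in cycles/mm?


Formula: Index = cycles / thickness
Substituting: Index = 162742 / 1.2230
Result: 133067.8659 cycles/mm


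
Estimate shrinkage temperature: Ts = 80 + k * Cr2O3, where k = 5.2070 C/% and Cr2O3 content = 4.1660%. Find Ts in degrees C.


Formula: Ts = 80 + k * Cr2O3
Substituting: Ts = 80 + 5.2070 * 4.1660
Result: 101.6924 C


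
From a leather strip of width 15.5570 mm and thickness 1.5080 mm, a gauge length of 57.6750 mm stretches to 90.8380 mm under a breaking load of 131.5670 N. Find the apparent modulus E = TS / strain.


TS = F / (w * t) = 131.5670 / (15.5570 * 1.5080) = 5.6082 N/mm^2
strain = (Lf - L0) / L0 = (90.8380 - 57.6750) / 57.6750 = 0.5750
E = TS / strain = 5.6082 / 0.5750 = 9.7533 N/mm^2


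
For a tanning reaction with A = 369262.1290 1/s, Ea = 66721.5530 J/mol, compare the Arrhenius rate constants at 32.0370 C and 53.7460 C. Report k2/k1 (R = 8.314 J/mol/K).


T1 = 32.0370 + 273.15 = 305.1870 K; T2 = 53.7460 + 273.15 = 326.8960 K
k1 = A * exp(-Ea/(R*T1)) = 369262.1290 * exp(-66721.5530/(8.314*305.1870)) = 1.4032e-06 1/s
k2 = A * exp(-Ea/(R*T2)) = 369262.1290 * exp(-66721.5530/(8.314*326.8960)) = 8.0450e-06 1/s
k2/k1 = 8.0450e-06 / 1.4032e-06 = 5.7334


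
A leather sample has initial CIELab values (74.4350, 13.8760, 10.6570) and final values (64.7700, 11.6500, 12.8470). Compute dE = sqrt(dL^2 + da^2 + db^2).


dL = -9.6650, da = -2.2260, db = 2.1900
dE = sqrt((-9.6650)^2 + (-2.2260)^2 + 2.1900^2) = 10.1569


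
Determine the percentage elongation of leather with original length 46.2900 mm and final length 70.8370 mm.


Formula: Elongation = (Lf - L0) / L0 * 100
Substituting: Elongation = (70.8370 - 46.2900) / 46.2900 * 100
Result: 53.0287 %


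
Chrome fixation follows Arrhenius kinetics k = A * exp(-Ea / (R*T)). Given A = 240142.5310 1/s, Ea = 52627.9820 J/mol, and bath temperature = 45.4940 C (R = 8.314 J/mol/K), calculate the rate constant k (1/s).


T_K = T_C + 273.15 = 45.4940 + 273.15 = 318.6440 K
exponent = -Ea / (R * T_K) = -52627.9820 / (8.314 * 318.6440) = -19.8656
k = A * exp(exponent) = 240142.5310 * exp(-19.8656) = 5.6619e-04 1/s


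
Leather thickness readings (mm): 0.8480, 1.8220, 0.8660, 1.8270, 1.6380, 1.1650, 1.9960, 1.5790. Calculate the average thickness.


Formula: Average = sum / n
Substituting: Average = 11.7410 / 8
Result: 1.4676 mm


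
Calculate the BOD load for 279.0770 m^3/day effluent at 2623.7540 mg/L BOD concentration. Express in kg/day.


Formula: BOD_load = volume * conc / 1000
Substituting: BOD_load = 279.0770 * 2623.7540 / 1000
Result: 732.2294 kg/day


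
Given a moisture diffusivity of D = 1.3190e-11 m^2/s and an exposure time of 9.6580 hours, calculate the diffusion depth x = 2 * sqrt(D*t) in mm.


t = 9.6580 hr * 3600 = 34768.8000 s
D * t = 1.3190e-11 * 34768.8000 = 4.5860e-07
x = 2 * sqrt(D*t) = 2 * sqrt(4.5860e-07) = 0.0013544 m = 1.3544 mm


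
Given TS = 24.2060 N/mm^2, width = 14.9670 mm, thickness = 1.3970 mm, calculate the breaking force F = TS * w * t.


Formula: F = TS * w * t
Substituting: F = 24.2060 * 14.9670 * 1.3970
Result: 506.1208 N


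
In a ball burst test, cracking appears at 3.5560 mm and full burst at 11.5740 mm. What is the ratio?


Formula: Ratio = crack / burst
Substituting: Ratio = 3.5560 / 11.5740
Result: 0.3072


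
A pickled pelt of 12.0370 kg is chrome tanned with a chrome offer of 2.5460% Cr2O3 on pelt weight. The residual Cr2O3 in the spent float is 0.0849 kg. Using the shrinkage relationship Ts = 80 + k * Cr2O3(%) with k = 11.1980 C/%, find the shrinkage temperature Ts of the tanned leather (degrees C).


Offered = pelt * offer_pct / 100 = 12.0370 * 2.5460 / 100 = 0.3065 kg
Uptake = offered - residual = 0.3065 - 0.0849 = 0.2216 kg
Cr2O3% on pelt = uptake / pelt * 100 = 0.2216 / 12.0370 * 100 = 1.8407 %
Ts = 80 + k * Cr2O3% = 80 + 11.1980 * 1.8407 = 100.6119 C


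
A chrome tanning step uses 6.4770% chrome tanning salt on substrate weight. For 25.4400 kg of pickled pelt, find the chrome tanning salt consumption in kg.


Formula: Chrome = substrate * pct / 100
Substituting: Chrome = 25.4400 * 6.4770 / 100
Result: 1.6477 kg


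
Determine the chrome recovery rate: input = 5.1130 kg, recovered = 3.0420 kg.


Formula: Recovery = recovered / input * 100
Substituting: Recovery = 3.0420 / 5.1130 * 100
Result: 59.4954 %


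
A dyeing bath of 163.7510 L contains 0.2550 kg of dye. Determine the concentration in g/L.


Formula: Conc = dye_mass(kg) / volume(L) * 1000
Substituting: Conc = 0.2550 / 163.7510 * 1000
Result: 1.5572 g/L


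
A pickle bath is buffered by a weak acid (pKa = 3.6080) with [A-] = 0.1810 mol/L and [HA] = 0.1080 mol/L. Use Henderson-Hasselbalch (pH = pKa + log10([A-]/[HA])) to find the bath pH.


ratio = [A-] / [HA] = 0.1810 / 0.1080 = 1.6759
log10(ratio) = 0.2243
pH = pKa + log10(ratio) = 3.6080 + 0.2243 = 3.8323


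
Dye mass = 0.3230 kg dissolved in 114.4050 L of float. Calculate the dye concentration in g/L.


Formula: Conc = dye_mass(kg) / volume(L) * 1000
Substituting: Conc = 0.3230 / 114.4050 * 1000
Result: 2.8233 g/L


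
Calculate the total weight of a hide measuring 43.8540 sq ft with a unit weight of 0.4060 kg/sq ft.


Formula: Weight = area * weight_per_sqft
Substituting: Weight = 43.8540 * 0.4060
Result: 17.8047 kg


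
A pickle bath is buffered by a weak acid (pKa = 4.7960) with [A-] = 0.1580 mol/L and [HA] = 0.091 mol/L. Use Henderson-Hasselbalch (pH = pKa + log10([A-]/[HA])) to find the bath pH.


ratio = [A-] / [HA] = 0.1580 / 0.091 = 1.7363
log10(ratio) = 0.2396
pH = pKa + log10(ratio) = 4.7960 + 0.2396 = 5.0356


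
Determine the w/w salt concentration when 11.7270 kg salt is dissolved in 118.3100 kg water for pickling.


Formula: Conc = salt / (water + salt) * 100
Substituting: Conc = 11.7270 / (118.3100 + 11.7270) * 100
Result: 9.0182 %


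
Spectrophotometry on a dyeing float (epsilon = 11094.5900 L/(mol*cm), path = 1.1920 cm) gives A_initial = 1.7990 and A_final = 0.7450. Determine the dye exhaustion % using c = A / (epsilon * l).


c_initial = A_i / (epsilon * l) = 1.7990 / (11094.5900 * 1.1920) = 1.3603e-04 mol/L
c_final = A_f / (epsilon * l) = 0.7450 / (11094.5900 * 1.1920) = 5.6334e-05 mol/L
Exhaustion = (c_initial - c_final) / c_initial * 100 = (1.3603e-04 - 5.6334e-05) / 1.3603e-04 * 100 = 58.5881 %


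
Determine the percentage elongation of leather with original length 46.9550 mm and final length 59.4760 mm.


Formula: Elongation = (Lf - L0) / L0 * 100
Substituting: Elongation = (59.4760 - 46.9550) / 46.9550 * 100
Result: 26.6660 %


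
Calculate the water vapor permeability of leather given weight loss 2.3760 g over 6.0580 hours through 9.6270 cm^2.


Formula: WVP = loss / (area * time)
Substituting: WVP = 2.3760 / (9.6270 * 6.0580)
Result: 0.0407405 g/(cm^2*hr)


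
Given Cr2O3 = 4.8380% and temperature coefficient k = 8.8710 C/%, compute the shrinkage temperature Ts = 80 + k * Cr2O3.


Formula: Ts = 80 + k * Cr2O3
Substituting: Ts = 80 + 8.8710 * 4.8380
Result: 122.9179 C


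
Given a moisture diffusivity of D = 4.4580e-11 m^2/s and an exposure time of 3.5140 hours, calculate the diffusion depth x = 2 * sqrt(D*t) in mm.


t = 3.5140 hr * 3600 = 12650.4000 s
D * t = 4.4580e-11 * 12650.4000 = 5.6395e-07
x = 2 * sqrt(D*t) = 2 * sqrt(5.6395e-07) = 0.00150194 m = 1.5019 mm


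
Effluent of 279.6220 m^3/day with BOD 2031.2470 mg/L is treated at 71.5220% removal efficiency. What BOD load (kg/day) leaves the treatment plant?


Load_in = volume * conc / 1000 = 279.6220 * 2031.2470 / 1000 = 567.9813 kg/day
Removed = Load_in * eff / 100 = 567.9813 * 71.5220 / 100 = 406.2316 kg/day
Load_out = Load_in - Removed = 567.9813 - 406.2316 = 161.7497 kg/day


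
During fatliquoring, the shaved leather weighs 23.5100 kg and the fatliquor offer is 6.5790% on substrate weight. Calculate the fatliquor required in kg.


Formula: Fat = substrate * pct / 100
Substituting: Fat = 23.5100 * 6.5790 / 100
Result: 1.5467 kg


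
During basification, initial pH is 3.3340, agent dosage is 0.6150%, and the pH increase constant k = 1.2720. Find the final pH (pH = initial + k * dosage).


Formula: pH_final = pH_initial + k * base_pct
Substituting: pH_final = 3.3340 + 1.2720 * 0.6150
Result: 4.1163


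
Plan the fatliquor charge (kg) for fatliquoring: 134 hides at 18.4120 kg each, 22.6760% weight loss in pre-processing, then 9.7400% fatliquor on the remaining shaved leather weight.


Total_raw = N * avg_wt = 134 * 18.4120 = 2467.2080 kg
Substrate = Total_raw * (1 - loss/100) = 2467.2080 * (1 - 22.6760/100) = 1907.7439 kg
Fat = Substrate * pct / 100 = 1907.7439 * 9.7400 / 100 = 185.8143 kg


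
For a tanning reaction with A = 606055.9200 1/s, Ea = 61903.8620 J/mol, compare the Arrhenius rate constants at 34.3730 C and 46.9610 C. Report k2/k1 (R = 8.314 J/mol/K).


T1 = 34.3730 + 273.15 = 307.5230 K; T2 = 46.9610 + 273.15 = 320.1110 K
k1 = A * exp(-Ea/(R*T1)) = 606055.9200 * exp(-61903.8620/(8.314*307.5230)) = 1.8509e-05 1/s
k2 = A * exp(-Ea/(R*T2)) = 606055.9200 * exp(-61903.8620/(8.314*320.1110)) = 4.7960e-05 1/s
k2/k1 = 4.7960e-05 / 1.8509e-05 = 2.5912


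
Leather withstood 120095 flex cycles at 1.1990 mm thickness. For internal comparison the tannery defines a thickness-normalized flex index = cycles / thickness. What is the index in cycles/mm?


Formula: Index = cycles / thickness
Substituting: Index = 120095 / 1.1990
Result: 100162.6355 cycles/mm


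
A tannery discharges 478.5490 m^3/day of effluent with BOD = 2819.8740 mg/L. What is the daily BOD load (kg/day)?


Formula: BOD_load = volume * conc / 1000
Substituting: BOD_load = 478.5490 * 2819.8740 / 1000
Result: 1349.4479 kg/day


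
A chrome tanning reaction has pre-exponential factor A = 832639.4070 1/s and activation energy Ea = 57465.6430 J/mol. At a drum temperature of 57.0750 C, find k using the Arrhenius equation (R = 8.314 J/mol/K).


T_K = T_C + 273.15 = 57.0750 + 273.15 = 330.2250 K
exponent = -Ea / (R * T_K) = -57465.6430 / (8.314 * 330.2250) = -20.9309
k = A * exp(exponent) = 832639.4070 * exp(-20.9309) = 6.7651e-04 1/s


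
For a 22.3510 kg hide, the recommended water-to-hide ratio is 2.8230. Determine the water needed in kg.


Formula: Water = hide_weight * ratio
Substituting: Water = 22.3510 * 2.8230
Result: 63.0969 kg


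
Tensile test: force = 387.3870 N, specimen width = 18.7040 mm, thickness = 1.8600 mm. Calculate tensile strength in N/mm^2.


Formula: TS = force / (width * thickness)
Substituting: TS = 387.3870 / (18.7040 * 1.8600)
Result: 11.1352 N/mm^2


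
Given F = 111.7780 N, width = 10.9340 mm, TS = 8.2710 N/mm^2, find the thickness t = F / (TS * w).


Formula: t = F / (TS * w)
Substituting: t = 111.7780 / (8.2710 * 10.9340)
Result: 1.2360 mm


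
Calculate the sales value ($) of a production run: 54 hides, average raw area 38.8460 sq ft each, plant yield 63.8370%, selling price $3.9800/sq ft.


Raw_total = N * avg_area = 54 * 38.8460 = 2097.6840 sq ft
Finished = Raw_total * yield / 100 = 2097.6840 * 63.8370 / 100 = 1339.0985 sq ft
Value = Finished * price = 1339.0985 * 3.9800 = 5329.6122 $


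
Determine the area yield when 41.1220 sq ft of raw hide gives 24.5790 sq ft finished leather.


Formula: Yield = finished / raw * 100
Substituting: Yield = 24.5790 / 41.1220 * 100
Result: 59.7709 %


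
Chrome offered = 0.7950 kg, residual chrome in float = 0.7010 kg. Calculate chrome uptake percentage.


Formula: Uptake = (offered - residual) / offered * 100
Substituting: Uptake = (0.7950 - 0.7010) / 0.7950 * 100
Result: 11.8239 %


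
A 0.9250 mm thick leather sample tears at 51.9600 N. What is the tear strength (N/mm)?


Formula: Tear strength = force / thickness
Substituting: Tear strength = 51.9600 / 0.9250
Result: 56.1730 N/mm


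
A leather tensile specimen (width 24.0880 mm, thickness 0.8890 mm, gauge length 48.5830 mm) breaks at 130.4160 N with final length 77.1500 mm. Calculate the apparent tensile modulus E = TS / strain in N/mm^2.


TS = F / (w * t) = 130.4160 / (24.0880 * 0.8890) = 6.0902 N/mm^2
strain = (Lf - L0) / L0 = (77.1500 - 48.5830) / 48.5830 = 0.5880
E = TS / strain = 6.0902 / 0.5880 = 10.3573 N/mm^2


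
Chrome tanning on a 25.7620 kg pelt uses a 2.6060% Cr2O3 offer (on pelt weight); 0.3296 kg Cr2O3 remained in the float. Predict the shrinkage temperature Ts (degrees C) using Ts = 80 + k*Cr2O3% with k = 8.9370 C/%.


Offered = pelt * offer_pct / 100 = 25.7620 * 2.6060 / 100 = 0.6714 kg
Uptake = offered - residual = 0.6714 - 0.3296 = 0.3418 kg
Cr2O3% on pelt = uptake / pelt * 100 = 0.3418 / 25.7620 * 100 = 1.3266 %
Ts = 80 + k * Cr2O3% = 80 + 8.9370 * 1.3266 = 91.8558 C


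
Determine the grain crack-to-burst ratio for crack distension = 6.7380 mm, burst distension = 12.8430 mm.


Formula: Ratio = crack / burst
Substituting: Ratio = 6.7380 / 12.8430
Result: 0.5246


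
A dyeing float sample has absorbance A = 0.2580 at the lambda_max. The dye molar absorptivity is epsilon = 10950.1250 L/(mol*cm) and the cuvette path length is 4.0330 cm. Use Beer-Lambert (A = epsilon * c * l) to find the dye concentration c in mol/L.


Formula: c = A / (epsilon * l)
Substituting: c = 0.2580 / (10950.1250 * 4.0330)
Result: 5.8421e-06 mol/L


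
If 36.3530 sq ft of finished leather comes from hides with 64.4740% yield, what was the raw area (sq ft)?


Formula: raw = finished * 100 / yield
Substituting: raw = 36.3530 * 100 / 64.4740
Result: 56.3840 sq ft


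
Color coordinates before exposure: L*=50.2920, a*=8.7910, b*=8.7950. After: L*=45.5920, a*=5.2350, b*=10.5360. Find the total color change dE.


dL = -4.7000, da = -3.5560, db = 1.7410
dE = sqrt((-4.7000)^2 + (-3.5560)^2 + 1.7410^2) = 6.1454


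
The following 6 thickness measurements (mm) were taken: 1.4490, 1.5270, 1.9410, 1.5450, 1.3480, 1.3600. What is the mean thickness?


Formula: Average = sum / n
Substituting: Average = 9.1700 / 6
Result: 1.5283 mm


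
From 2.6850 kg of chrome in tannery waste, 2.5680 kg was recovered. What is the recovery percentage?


Formula: Recovery = recovered / input * 100
Substituting: Recovery = 2.5680 / 2.6850 * 100
Result: 95.6425 %


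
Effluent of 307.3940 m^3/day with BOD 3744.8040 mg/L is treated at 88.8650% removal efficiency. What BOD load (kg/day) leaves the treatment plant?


Load_in = volume * conc / 1000 = 307.3940 * 3744.8040 / 1000 = 1151.1303 kg/day
Removed = Load_in * eff / 100 = 1151.1303 * 88.8650 / 100 = 1022.9519 kg/day
Load_out = Load_in - Removed = 1151.1303 - 1022.9519 = 128.1784 kg/day


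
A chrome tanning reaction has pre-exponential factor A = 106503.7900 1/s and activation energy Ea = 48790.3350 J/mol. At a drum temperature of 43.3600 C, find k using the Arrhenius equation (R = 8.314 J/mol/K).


T_K = T_C + 273.15 = 43.3600 + 273.15 = 316.5100 K
exponent = -Ea / (R * T_K) = -48790.3350 / (8.314 * 316.5100) = -18.5411
k = A * exp(exponent) = 106503.7900 * exp(-18.5411) = 9.4417e-04 1/s


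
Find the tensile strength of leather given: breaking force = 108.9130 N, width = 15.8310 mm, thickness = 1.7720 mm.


Formula: TS = force / (width * thickness)
Substituting: TS = 108.9130 / (15.8310 * 1.7720)
Result: 3.8825 N/mm^2


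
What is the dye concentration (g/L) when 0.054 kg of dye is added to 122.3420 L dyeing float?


Formula: Conc = dye_mass(kg) / volume(L) * 1000
Substituting: Conc = 0.054 / 122.3420 * 1000
Result: 0.4414 g/L


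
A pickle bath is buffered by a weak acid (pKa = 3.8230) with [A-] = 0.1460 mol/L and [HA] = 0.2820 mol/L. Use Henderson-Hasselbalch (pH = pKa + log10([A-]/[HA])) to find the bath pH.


ratio = [A-] / [HA] = 0.1460 / 0.2820 = 0.5177
log10(ratio) = -0.2859
pH = pKa + log10(ratio) = 3.8230 - 0.2859 = 3.5371


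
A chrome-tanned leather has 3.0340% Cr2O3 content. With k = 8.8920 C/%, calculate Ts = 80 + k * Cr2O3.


Formula: Ts = 80 + k * Cr2O3
Substituting: Ts = 80 + 8.8920 * 3.0340
Result: 106.9783 C


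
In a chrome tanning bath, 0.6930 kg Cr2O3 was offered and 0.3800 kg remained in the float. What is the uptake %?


Formula: Uptake = (offered - residual) / offered * 100
Substituting: Uptake = (0.6930 - 0.3800) / 0.6930 * 100
Result: 45.1659 %


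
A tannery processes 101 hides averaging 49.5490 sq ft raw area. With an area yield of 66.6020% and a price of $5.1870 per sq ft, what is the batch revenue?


Raw_total = N * avg_area = 101 * 49.5490 = 5004.4490 sq ft
Finished = Raw_total * yield / 100 = 5004.4490 * 66.6020 / 100 = 3333.0631 sq ft
Value = Finished * price = 3333.0631 * 5.1870 = 17288.5984 $


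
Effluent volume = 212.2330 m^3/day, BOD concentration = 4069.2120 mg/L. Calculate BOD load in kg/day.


Formula: BOD_load = volume * conc / 1000
Substituting: BOD_load = 212.2330 * 4069.2120 / 1000
Result: 863.6211 kg/day


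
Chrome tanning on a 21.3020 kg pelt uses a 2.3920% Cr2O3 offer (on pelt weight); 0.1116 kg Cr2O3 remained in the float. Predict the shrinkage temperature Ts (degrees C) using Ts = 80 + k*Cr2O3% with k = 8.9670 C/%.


Offered = pelt * offer_pct / 100 = 21.3020 * 2.3920 / 100 = 0.5095 kg
Uptake = offered - residual = 0.5095 - 0.1116 = 0.3979 kg
Cr2O3% on pelt = uptake / pelt * 100 = 0.3979 / 21.3020 * 100 = 1.8681 %
Ts = 80 + k * Cr2O3% = 80 + 8.9670 * 1.8681 = 96.7513 C


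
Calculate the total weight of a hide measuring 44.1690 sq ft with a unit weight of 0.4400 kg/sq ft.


Formula: Weight = area * weight_per_sqft
Substituting: Weight = 44.1690 * 0.4400
Result: 19.4344 kg


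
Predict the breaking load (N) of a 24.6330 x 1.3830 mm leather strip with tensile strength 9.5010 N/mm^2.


Formula: F = TS * w * t
Substituting: F = 9.5010 * 24.6330 * 1.3830
Result: 323.6747 N


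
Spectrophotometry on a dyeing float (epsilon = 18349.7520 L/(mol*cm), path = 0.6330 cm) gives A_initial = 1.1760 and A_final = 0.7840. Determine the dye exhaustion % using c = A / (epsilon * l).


c_initial = A_i / (epsilon * l) = 1.1760 / (18349.7520 * 0.6330) = 1.0124e-04 mol/L
c_final = A_f / (epsilon * l) = 0.7840 / (18349.7520 * 0.6330) = 6.7497e-05 mol/L
Exhaustion = (c_initial - c_final) / c_initial * 100 = (1.0124e-04 - 6.7497e-05) / 1.0124e-04 * 100 = 33.3333 %


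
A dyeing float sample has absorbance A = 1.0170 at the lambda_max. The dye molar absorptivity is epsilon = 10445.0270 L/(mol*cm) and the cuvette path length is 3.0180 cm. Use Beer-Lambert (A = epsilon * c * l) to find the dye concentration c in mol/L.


Formula: c = A / (epsilon * l)
Substituting: c = 1.0170 / (10445.0270 * 3.0180)
Result: 3.2262e-05 mol/L


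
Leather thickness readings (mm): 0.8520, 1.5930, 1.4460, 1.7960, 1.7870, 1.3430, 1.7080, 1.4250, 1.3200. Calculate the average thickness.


Formula: Average = sum / n
Substituting: Average = 13.2700 / 9
Result: 1.4744 mm


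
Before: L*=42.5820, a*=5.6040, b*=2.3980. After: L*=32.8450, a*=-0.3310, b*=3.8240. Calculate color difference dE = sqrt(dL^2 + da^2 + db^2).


dL = -9.7370, da = -5.9350, db = 1.4260
dE = sqrt((-9.7370)^2 + (-5.9350)^2 + 1.4260^2) = 11.4920


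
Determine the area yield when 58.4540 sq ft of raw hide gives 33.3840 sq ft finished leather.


Formula: Yield = finished / raw * 100
Substituting: Yield = 33.3840 / 58.4540 * 100
Result: 57.1116 %


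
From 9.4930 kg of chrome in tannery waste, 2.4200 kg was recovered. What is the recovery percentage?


Formula: Recovery = recovered / input * 100
Substituting: Recovery = 2.4200 / 9.4930 * 100
Result: 25.4925 %


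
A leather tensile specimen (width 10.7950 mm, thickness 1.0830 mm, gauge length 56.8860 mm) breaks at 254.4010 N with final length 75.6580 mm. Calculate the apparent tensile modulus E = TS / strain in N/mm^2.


TS = F / (w * t) = 254.4010 / (10.7950 * 1.0830) = 21.7604 N/mm^2
strain = (Lf - L0) / L0 = (75.6580 - 56.8860) / 56.8860 = 0.3300
E = TS / strain = 21.7604 / 0.3300 = 65.9421 N/mm^2


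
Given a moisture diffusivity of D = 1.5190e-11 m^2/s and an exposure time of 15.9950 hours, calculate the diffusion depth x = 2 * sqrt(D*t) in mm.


t = 15.9950 hr * 3600 = 57582.0000 s
D * t = 1.5190e-11 * 57582.0000 = 8.7467e-07
x = 2 * sqrt(D*t) = 2 * sqrt(8.7467e-07) = 0.00187048 m = 1.8705 mm


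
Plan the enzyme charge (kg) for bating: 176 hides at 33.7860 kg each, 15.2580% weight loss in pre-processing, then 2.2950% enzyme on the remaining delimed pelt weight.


Total_raw = N * avg_wt = 176 * 33.7860 = 5946.3360 kg
Substrate = Total_raw * (1 - loss/100) = 5946.3360 * (1 - 15.2580/100) = 5039.0441 kg
Enzyme = Substrate * pct / 100 = 5039.0441 * 2.2950 / 100 = 115.6461 kg


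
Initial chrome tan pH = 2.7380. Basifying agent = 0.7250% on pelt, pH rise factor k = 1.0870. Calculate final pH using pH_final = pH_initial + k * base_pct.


Formula: pH_final = pH_initial + k * base_pct
Substituting: pH_final = 2.7380 + 1.0870 * 0.7250
Result: 3.5261


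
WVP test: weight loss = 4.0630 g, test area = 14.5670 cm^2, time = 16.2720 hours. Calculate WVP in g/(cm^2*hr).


Formula: WVP = loss / (area * time)
Substituting: WVP = 4.0630 / (14.5670 * 16.2720)
Result: 0.017141 g/(cm^2*hr)


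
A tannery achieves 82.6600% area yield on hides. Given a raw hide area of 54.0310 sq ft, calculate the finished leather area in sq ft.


Formula: finished = raw * yield / 100
Substituting: finished = 54.0310 * 82.6600 / 100
Result: 44.6620 sq ft


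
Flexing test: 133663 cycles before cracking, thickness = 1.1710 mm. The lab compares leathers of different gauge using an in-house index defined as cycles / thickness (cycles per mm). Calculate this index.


Formula: Index = cycles / thickness
Substituting: Index = 133663 / 1.1710
Result: 114144.3211 cycles/mm


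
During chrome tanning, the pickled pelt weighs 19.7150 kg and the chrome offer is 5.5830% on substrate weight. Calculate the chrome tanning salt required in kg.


Formula: Chrome = substrate * pct / 100
Substituting: Chrome = 19.7150 * 5.5830 / 100
Result: 1.1007 kg


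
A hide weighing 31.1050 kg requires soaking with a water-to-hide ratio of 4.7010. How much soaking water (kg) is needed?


Formula: Water = hide_weight * ratio
Substituting: Water = 31.1050 * 4.7010
Result: 146.2246 kg


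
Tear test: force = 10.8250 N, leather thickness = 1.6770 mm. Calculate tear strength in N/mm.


Formula: Tear strength = force / thickness
Substituting: Tear strength = 10.8250 / 1.6770
Result: 6.4550 N/mm


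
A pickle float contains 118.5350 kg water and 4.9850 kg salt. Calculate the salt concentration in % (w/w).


Formula: Conc = salt / (water + salt) * 100
Substituting: Conc = 4.9850 / (118.5350 + 4.9850) * 100
Result: 4.0358 %


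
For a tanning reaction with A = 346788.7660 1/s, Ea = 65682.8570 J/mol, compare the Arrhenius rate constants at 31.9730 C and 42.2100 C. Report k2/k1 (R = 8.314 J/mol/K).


T1 = 31.9730 + 273.15 = 305.1230 K; T2 = 42.2100 + 273.15 = 315.3600 K
k1 = A * exp(-Ea/(R*T1)) = 346788.7660 * exp(-65682.8570/(8.314*305.1230)) = 1.9737e-06 1/s
k2 = A * exp(-Ea/(R*T2)) = 346788.7660 * exp(-65682.8570/(8.314*315.3600)) = 4.5740e-06 1/s
k2/k1 = 4.5740e-06 / 1.9737e-06 = 2.3175


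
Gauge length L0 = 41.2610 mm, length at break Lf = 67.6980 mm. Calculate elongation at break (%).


Formula: Elongation = (Lf - L0) / L0 * 100
Substituting: Elongation = (67.6980 - 41.2610) / 41.2610 * 100
Result: 64.0726 %


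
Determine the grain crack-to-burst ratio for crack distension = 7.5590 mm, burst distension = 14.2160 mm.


Formula: Ratio = crack / burst
Substituting: Ratio = 7.5590 / 14.2160
Result: 0.5317


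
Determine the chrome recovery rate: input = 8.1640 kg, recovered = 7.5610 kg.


Formula: Recovery = recovered / input * 100
Substituting: Recovery = 7.5610 / 8.1640 * 100
Result: 92.6139 %


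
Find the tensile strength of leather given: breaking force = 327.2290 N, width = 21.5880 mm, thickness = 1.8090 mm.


Formula: TS = force / (width * thickness)
Substituting: TS = 327.2290 / (21.5880 * 1.8090)
Result: 8.3792 N/mm^2


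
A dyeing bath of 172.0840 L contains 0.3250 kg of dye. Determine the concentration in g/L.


Formula: Conc = dye_mass(kg) / volume(L) * 1000
Substituting: Conc = 0.3250 / 172.0840 * 1000
Result: 1.8886 g/L


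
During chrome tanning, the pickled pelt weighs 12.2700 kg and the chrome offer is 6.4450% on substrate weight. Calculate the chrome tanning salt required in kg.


Formula: Chrome = substrate * pct / 100
Substituting: Chrome = 12.2700 * 6.4450 / 100
Result: 0.7908 kg


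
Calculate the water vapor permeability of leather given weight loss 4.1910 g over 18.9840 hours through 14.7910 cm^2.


Formula: WVP = loss / (area * time)
Substituting: WVP = 4.1910 / (14.7910 * 18.9840)
Result: 0.0149256 g/(cm^2*hr)


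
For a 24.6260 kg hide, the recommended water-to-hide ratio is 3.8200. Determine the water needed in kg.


Formula: Water = hide_weight * ratio
Substituting: Water = 24.6260 * 3.8200
Result: 94.0713 kg


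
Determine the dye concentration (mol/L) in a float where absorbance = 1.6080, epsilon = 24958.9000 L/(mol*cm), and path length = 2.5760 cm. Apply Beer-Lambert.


Formula: c = A / (epsilon * l)
Substituting: c = 1.6080 / (24958.9000 * 2.5760)
Result: 2.5010e-05 mol/L


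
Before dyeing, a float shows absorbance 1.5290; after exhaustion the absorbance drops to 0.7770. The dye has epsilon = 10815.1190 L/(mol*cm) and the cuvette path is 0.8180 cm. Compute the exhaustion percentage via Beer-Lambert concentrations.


c_initial = A_i / (epsilon * l) = 1.5290 / (10815.1190 * 0.8180) = 1.7283e-04 mol/L
c_final = A_f / (epsilon * l) = 0.7770 / (10815.1190 * 0.8180) = 8.7829e-05 mol/L
Exhaustion = (c_initial - c_final) / c_initial * 100 = (1.7283e-04 - 8.7829e-05) / 1.7283e-04 * 100 = 49.1825 %


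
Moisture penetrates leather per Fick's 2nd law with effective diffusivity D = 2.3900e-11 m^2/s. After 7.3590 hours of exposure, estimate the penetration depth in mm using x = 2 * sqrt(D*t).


t = 7.3590 hr * 3600 = 26492.4000 s
D * t = 2.3900e-11 * 26492.4000 = 6.3317e-07
x = 2 * sqrt(D*t) = 2 * sqrt(6.3317e-07) = 0.00159144 m = 1.5914 mm
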